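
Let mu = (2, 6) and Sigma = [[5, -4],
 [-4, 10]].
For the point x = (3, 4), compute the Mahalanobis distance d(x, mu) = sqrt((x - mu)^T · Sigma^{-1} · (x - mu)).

Step 1 — centre the observation: (x - mu) = (1, -2).

Step 2 — invert Sigma. det(Sigma) = 5·10 - (-4)² = 34.
  Sigma^{-1} = (1/det) · [[d, -b], [-b, a]] = [[0.2941, 0.1176],
 [0.1176, 0.1471]].

Step 3 — form the quadratic (x - mu)^T · Sigma^{-1} · (x - mu):
  Sigma^{-1} · (x - mu) = (0.0588, -0.1765).
  (x - mu)^T · [Sigma^{-1} · (x - mu)] = (1)·(0.0588) + (-2)·(-0.1765) = 0.4118.

Step 4 — take square root: d = √(0.4118) ≈ 0.6417.

d(x, mu) = √(0.4118) ≈ 0.6417


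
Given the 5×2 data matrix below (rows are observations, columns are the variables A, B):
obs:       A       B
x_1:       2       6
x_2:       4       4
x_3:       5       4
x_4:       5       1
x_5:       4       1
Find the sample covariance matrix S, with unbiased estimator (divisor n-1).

Step 1 — column means:
  mean(A) = (2 + 4 + 5 + 5 + 4) / 5 = 20/5 = 4
  mean(B) = (6 + 4 + 4 + 1 + 1) / 5 = 16/5 = 3.2

Step 2 — sample covariance S[i,j] = (1/(n-1)) · Σ_k (x_{k,i} - mean_i) · (x_{k,j} - mean_j), with n-1 = 4.
  S[A,A] = ((-2)·(-2) + (0)·(0) + (1)·(1) + (1)·(1) + (0)·(0)) / 4 = 6/4 = 1.5
  S[A,B] = ((-2)·(2.8) + (0)·(0.8) + (1)·(0.8) + (1)·(-2.2) + (0)·(-2.2)) / 4 = -7/4 = -1.75
  S[B,B] = ((2.8)·(2.8) + (0.8)·(0.8) + (0.8)·(0.8) + (-2.2)·(-2.2) + (-2.2)·(-2.2)) / 4 = 18.8/4 = 4.7

S is symmetric (S[j,i] = S[i,j]). Assembling:

S = [[1.5, -1.75],
 [-1.75, 4.7]]


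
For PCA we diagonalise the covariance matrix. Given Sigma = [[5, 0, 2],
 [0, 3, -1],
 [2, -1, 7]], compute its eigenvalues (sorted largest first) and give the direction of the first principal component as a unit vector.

Step 1 — characteristic polynomial p(λ) = det(λI - Sigma) = λ³ - tr·λ² + c_1·λ - det, where tr = trace, c_1 = sum of the principal 2×2 minors, det = det(Sigma):
  tr = 5 + 3 + 7 = 15,
  c_1 = (5·3 - (0)²) + (5·7 - (2)²) + (3·7 - (-1)²) = 15 + 31 + 20 = 66,
  det = 5·(3·7 - (-1)²) - (0)·((0)·7 - (-1)·(2)) + (2)·((0)·(-1) - 3·(2)) = 5·(20) - (0)·(2) + (2)·(-6) = 88.
  So p(λ) = λ³ - 15λ² + 66λ - 88.
Step 2 — look for an integer root (rational root theorem: any rational root is an integer divisor of 88). Testing λ = 4:
  p(4) = 64 - 240 + 264 - 88 = 0  ✓
  Dividing out (λ - 4): p(λ) = (λ - 4)(λ² - 11λ + 22).
Step 3 — remaining eigenvalues from the quadratic λ² - 11λ + 22 = 0:
  Δ = 11² - 4·22 = 121 - 88 = 33,  λ = (11 ± √33)/2 = (11 ± 5.7446)/2 ≈ 8.3723 or 2.6277.
  Sorted: λ_1 = 8.3723,  λ_2 = 4,  λ_3 = 2.6277  (check: sum = 15 = tr ✓).

Step 4 — unit eigenvector for λ_1 ≈ 8.3723: v spans the null space of (Sigma - λ_1 I), whose rows are
  r_1 = (-3.3723, 0, 2),  r_2 = (0, -5.3723, -1),  r_3 = (2, -1, -1.3723).
  v is orthogonal to every row, so take v ∝ r_1 × r_2 = ((0)·(-1) - (2)·(-5.3723), (2)·(0) - (-3.3723)·(-1), (-3.3723)·(-5.3723) - (0)·(0)) ≈ (10.7446, -3.3723, 18.1168).
  Let u = (10.7446, -3.3723, 18.1168).
  ||u|| = √((10.7446)² + (-3.3723)² + (18.1168)²) = √(455.0379) ≈ 21.3316,  v_1 = u/||u|| ≈ (0.5037, -0.1581, 0.8493) (||v_1|| = 1).

λ_1 = 8.3723,  λ_2 = 4,  λ_3 = 2.6277;  v_1 ≈ (0.5037, -0.1581, 0.8493)


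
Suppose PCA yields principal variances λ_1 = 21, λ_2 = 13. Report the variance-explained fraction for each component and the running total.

Step 1 — total variance = trace(Sigma) = Σ λ_i = 21 + 13 = 34.

Step 2 — fraction explained by component i = λ_i / Σ λ:
  PC1: 21/34 = 0.6176
  PC2: 13/34 = 0.3824

Step 3 — cumulative fraction after k components = (λ_1 + ... + λ_k) / Σ λ:
  k = 1: 21/34 = 0.6176
  k = 2: (21 + 13)/34 = 34/34 = 1

Summary (fraction, with percent):

explained: PC1 0.6176 (61.76%), PC2 0.3824 (38.24%);  cumulative: 0.6176, 1


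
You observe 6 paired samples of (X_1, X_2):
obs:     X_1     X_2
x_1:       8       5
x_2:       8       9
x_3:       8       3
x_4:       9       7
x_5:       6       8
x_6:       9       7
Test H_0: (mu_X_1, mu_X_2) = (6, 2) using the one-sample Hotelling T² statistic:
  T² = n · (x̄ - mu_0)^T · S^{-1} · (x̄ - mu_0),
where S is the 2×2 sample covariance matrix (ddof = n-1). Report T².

Step 1 — sample mean vector:
  mean(X_1) = (8 + 8 + 8 + 9 + 6 + 9) / 6 = 48/6 = 8
  mean(X_2) = (5 + 9 + 3 + 7 + 8 + 7) / 6 = 39/6 = 6.5
  x̄ = (8, 6.5),  deviation x̄ - mu_0 = (8, 6.5) - (6, 2) = (2, 4.5).

Step 2 — sample covariance matrix, S[i,j] = (1/(n-1)) · Σ_k (x_{k,i} - mean_i) · (x_{k,j} - mean_j), divisor n-1 = 5:
  S[X_1,X_1] = ((0)·(0) + (0)·(0) + (0)·(0) + (1)·(1) + (-2)·(-2) + (1)·(1)) / 5 = 6/5 = 1.2
  S[X_1,X_2] = ((0)·(-1.5) + (0)·(2.5) + (0)·(-3.5) + (1)·(0.5) + (-2)·(1.5) + (1)·(0.5)) / 5 = -2/5 = -0.4
  S[X_2,X_2] = ((-1.5)·(-1.5) + (2.5)·(2.5) + (-3.5)·(-3.5) + (0.5)·(0.5) + (1.5)·(1.5) + (0.5)·(0.5)) / 5 = 23.5/5 = 4.7
  S = [[1.2, -0.4],
 [-0.4, 4.7]].

Step 3 — invert S. det(S) = 1.2·4.7 - (-0.4)² = 5.48.
  S^{-1} = (1/det) · [[d, -b], [-b, a]] = [[0.8577, 0.073],
 [0.073, 0.219]].

Step 4 — quadratic form (x̄ - mu_0)^T · S^{-1} · (x̄ - mu_0):
  S^{-1} · (x̄ - mu_0) = (2.0438, 1.1314),
  (x̄ - mu_0)^T · [...] = (2)·(2.0438) + (4.5)·(1.1314) = 9.1788.

Step 5 — scale by n: T² = 6 · 9.1788 = 55.073.

T² ≈ 55.073


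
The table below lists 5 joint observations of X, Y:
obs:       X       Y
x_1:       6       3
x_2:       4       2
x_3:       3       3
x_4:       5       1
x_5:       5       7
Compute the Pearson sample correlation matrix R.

Step 1 — column means:
  mean(X) = (6 + 4 + 3 + 5 + 5) / 5 = 23/5 = 4.6
  mean(Y) = (3 + 2 + 3 + 1 + 7) / 5 = 16/5 = 3.2

Step 2 — sample variances and covariances s[i,j] = (1/(n-1)) · Σ_k (x_{k,i} - mean_i) · (x_{k,j} - mean_j), with n-1 = 4:
  s[X,X] = ((1.4)·(1.4) + (-0.6)·(-0.6) + (-1.6)·(-1.6) + (0.4)·(0.4) + (0.4)·(0.4)) / 4 = 5.2/4 = 1.3
  s[X,Y] = ((1.4)·(-0.2) + (-0.6)·(-1.2) + (-1.6)·(-0.2) + (0.4)·(-2.2) + (0.4)·(3.8)) / 4 = 1.4/4 = 0.35
  s[Y,Y] = ((-0.2)·(-0.2) + (-1.2)·(-1.2) + (-0.2)·(-0.2) + (-2.2)·(-2.2) + (3.8)·(3.8)) / 4 = 20.8/4 = 5.2
  Sample standard deviations s_i = √(s[i,i]):
  s(X) = √(1.3) = 1.1402
  s(Y) = √(5.2) = 2.2804

Step 3 — r_{ij} = s_{ij} / (s_i · s_j):
  r[X,X] = 1 (diagonal).
  r[X,Y] = 0.35 / (1.1402 · 2.2804) = 0.35 / 2.6 = 0.1346
  r[Y,Y] = 1 (diagonal).

R is symmetric with unit diagonal. Assembling:

R = [[1, 0.1346],
 [0.1346, 1]]


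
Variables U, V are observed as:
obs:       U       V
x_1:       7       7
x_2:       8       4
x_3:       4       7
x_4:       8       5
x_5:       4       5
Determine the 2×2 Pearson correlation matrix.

Step 1 — column means:
  mean(U) = (7 + 8 + 4 + 8 + 4) / 5 = 31/5 = 6.2
  mean(V) = (7 + 4 + 7 + 5 + 5) / 5 = 28/5 = 5.6

Step 2 — sample variances and covariances s[i,j] = (1/(n-1)) · Σ_k (x_{k,i} - mean_i) · (x_{k,j} - mean_j), with n-1 = 4:
  s[U,U] = ((0.8)·(0.8) + (1.8)·(1.8) + (-2.2)·(-2.2) + (1.8)·(1.8) + (-2.2)·(-2.2)) / 4 = 16.8/4 = 4.2
  s[U,V] = ((0.8)·(1.4) + (1.8)·(-1.6) + (-2.2)·(1.4) + (1.8)·(-0.6) + (-2.2)·(-0.6)) / 4 = -4.6/4 = -1.15
  s[V,V] = ((1.4)·(1.4) + (-1.6)·(-1.6) + (1.4)·(1.4) + (-0.6)·(-0.6) + (-0.6)·(-0.6)) / 4 = 7.2/4 = 1.8
  Sample standard deviations s_i = √(s[i,i]):
  s(U) = √(4.2) = 2.0494
  s(V) = √(1.8) = 1.3416

Step 3 — r_{ij} = s_{ij} / (s_i · s_j):
  r[U,U] = 1 (diagonal).
  r[U,V] = -1.15 / (2.0494 · 1.3416) = -1.15 / 2.7495 = -0.4183
  r[V,V] = 1 (diagonal).

R is symmetric with unit diagonal. Assembling:

R = [[1, -0.4183],
 [-0.4183, 1]]


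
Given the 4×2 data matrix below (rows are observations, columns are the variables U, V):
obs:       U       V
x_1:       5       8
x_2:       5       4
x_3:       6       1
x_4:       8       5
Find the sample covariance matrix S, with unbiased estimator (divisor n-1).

Step 1 — column means:
  mean(U) = (5 + 5 + 6 + 8) / 4 = 24/4 = 6
  mean(V) = (8 + 4 + 1 + 5) / 4 = 18/4 = 4.5

Step 2 — sample covariance S[i,j] = (1/(n-1)) · Σ_k (x_{k,i} - mean_i) · (x_{k,j} - mean_j), with n-1 = 3.
  S[U,U] = ((-1)·(-1) + (-1)·(-1) + (0)·(0) + (2)·(2)) / 3 = 6/3 = 2
  S[U,V] = ((-1)·(3.5) + (-1)·(-0.5) + (0)·(-3.5) + (2)·(0.5)) / 3 = -2/3 = -0.6667
  S[V,V] = ((3.5)·(3.5) + (-0.5)·(-0.5) + (-3.5)·(-3.5) + (0.5)·(0.5)) / 3 = 25/3 = 8.3333

S is symmetric (S[j,i] = S[i,j]). Assembling:

S = [[2, -0.6667],
 [-0.6667, 8.3333]]


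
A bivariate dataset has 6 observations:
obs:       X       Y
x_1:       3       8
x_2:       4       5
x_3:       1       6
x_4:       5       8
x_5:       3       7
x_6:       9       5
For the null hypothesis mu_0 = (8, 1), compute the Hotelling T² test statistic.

Step 1 — sample mean vector:
  mean(X) = (3 + 4 + 1 + 5 + 3 + 9) / 6 = 25/6 = 4.1667
  mean(Y) = (8 + 5 + 6 + 8 + 7 + 5) / 6 = 39/6 = 6.5
  x̄ = (4.1667, 6.5),  deviation x̄ - mu_0 = (4.1667, 6.5) - (8, 1) = (-3.8333, 5.5).

Step 2 — sample covariance matrix, S[i,j] = (1/(n-1)) · Σ_k (x_{k,i} - mean_i) · (x_{k,j} - mean_j), divisor n-1 = 5:
  S[X,X] = ((-1.1667)·(-1.1667) + (-0.1667)·(-0.1667) + (-3.1667)·(-3.1667) + (0.8333)·(0.8333) + (-1.1667)·(-1.1667) + (4.8333)·(4.8333)) / 5 = 36.8333/5 = 7.3667
  S[X,Y] = ((-1.1667)·(1.5) + (-0.1667)·(-1.5) + (-3.1667)·(-0.5) + (0.8333)·(1.5) + (-1.1667)·(0.5) + (4.8333)·(-1.5)) / 5 = -6.5/5 = -1.3
  S[Y,Y] = ((1.5)·(1.5) + (-1.5)·(-1.5) + (-0.5)·(-0.5) + (1.5)·(1.5) + (0.5)·(0.5) + (-1.5)·(-1.5)) / 5 = 9.5/5 = 1.9
  S = [[7.3667, -1.3],
 [-1.3, 1.9]].

Step 3 — invert S. det(S) = 7.3667·1.9 - (-1.3)² = 12.3067.
  S^{-1} = (1/det) · [[d, -b], [-b, a]] = [[0.1544, 0.1056],
 [0.1056, 0.5986]].

Step 4 — quadratic form (x̄ - mu_0)^T · S^{-1} · (x̄ - mu_0):
  S^{-1} · (x̄ - mu_0) = (-0.0108, 2.8873),
  (x̄ - mu_0)^T · [...] = (-3.8333)·(-0.0108) + (5.5)·(2.8873) = 15.9218.

Step 5 — scale by n: T² = 6 · 15.9218 = 95.5309.

T² ≈ 95.5309


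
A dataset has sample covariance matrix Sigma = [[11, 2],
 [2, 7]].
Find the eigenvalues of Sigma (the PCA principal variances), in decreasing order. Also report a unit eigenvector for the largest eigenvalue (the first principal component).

Step 1 — characteristic polynomial of 2×2 Sigma:
  det(Sigma - λI) = λ² - trace · λ + det = 0.
  trace = 11 + 7 = 18, det = 11·7 - (2)² = 73.
Step 2 — discriminant:
  Δ = trace² - 4·det = 324 - 292 = 32.
Step 3 — eigenvalues:
  λ = (trace ± √Δ)/2 = (18 ± 5.6569)/2,
  λ_1 = 11.8284,  λ_2 = 6.1716.

Step 4 — unit eigenvector for λ_1: solve (Sigma - λ_1 I)v = 0. First row:
  (11 - 11.8284)·v_x + (2)·v_y = 0, i.e. (-0.8284)·v_x + (2)·v_y = 0,
  so v ∝ (b, λ_1 - a) = (2, 0.8284) = u.
  ||u|| = √((2)² + (0.8284)²) = √(4.6863) ≈ 2.1648,
  v_1 = u/||u|| ≈ (0.9239, 0.3827) (||v_1|| = 1).

λ_1 = 11.8284,  λ_2 = 6.1716;  v_1 ≈ (0.9239, 0.3827)


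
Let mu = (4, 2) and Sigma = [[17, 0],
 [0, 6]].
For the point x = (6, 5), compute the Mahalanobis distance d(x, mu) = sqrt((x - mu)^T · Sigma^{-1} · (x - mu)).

Step 1 — centre the observation: (x - mu) = (2, 3).

Step 2 — invert Sigma. det(Sigma) = 17·6 - (0)² = 102.
  Sigma^{-1} = (1/det) · [[d, -b], [-b, a]] = [[0.0588, 0],
 [0, 0.1667]].

Step 3 — form the quadratic (x - mu)^T · Sigma^{-1} · (x - mu):
  Sigma^{-1} · (x - mu) = (0.1176, 0.5).
  (x - mu)^T · [Sigma^{-1} · (x - mu)] = (2)·(0.1176) + (3)·(0.5) = 1.7353.

Step 4 — take square root: d = √(1.7353) ≈ 1.3173.

d(x, mu) = √(1.7353) ≈ 1.3173


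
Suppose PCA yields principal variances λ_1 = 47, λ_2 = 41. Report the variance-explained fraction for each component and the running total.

Step 1 — total variance = trace(Sigma) = Σ λ_i = 47 + 41 = 88.

Step 2 — fraction explained by component i = λ_i / Σ λ:
  PC1: 47/88 = 0.5341
  PC2: 41/88 = 0.4659

Step 3 — cumulative fraction after k components = (λ_1 + ... + λ_k) / Σ λ:
  k = 1: 47/88 = 0.5341
  k = 2: (47 + 41)/88 = 88/88 = 1

Summary (fraction, with percent):

explained: PC1 0.5341 (53.41%), PC2 0.4659 (46.59%);  cumulative: 0.5341, 1


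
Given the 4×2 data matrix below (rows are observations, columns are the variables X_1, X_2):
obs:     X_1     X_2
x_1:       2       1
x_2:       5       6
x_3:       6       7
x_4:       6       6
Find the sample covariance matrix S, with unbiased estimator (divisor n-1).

Step 1 — column means:
  mean(X_1) = (2 + 5 + 6 + 6) / 4 = 19/4 = 4.75
  mean(X_2) = (1 + 6 + 7 + 6) / 4 = 20/4 = 5

Step 2 — sample covariance S[i,j] = (1/(n-1)) · Σ_k (x_{k,i} - mean_i) · (x_{k,j} - mean_j), with n-1 = 3.
  S[X_1,X_1] = ((-2.75)·(-2.75) + (0.25)·(0.25) + (1.25)·(1.25) + (1.25)·(1.25)) / 3 = 10.75/3 = 3.5833
  S[X_1,X_2] = ((-2.75)·(-4) + (0.25)·(1) + (1.25)·(2) + (1.25)·(1)) / 3 = 15/3 = 5
  S[X_2,X_2] = ((-4)·(-4) + (1)·(1) + (2)·(2) + (1)·(1)) / 3 = 22/3 = 7.3333

S is symmetric (S[j,i] = S[i,j]). Assembling:

S = [[3.5833, 5],
 [5, 7.3333]]


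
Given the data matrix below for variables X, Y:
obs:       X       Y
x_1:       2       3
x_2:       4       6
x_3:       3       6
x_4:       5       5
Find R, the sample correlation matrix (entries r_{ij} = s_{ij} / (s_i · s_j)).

Step 1 — column means:
  mean(X) = (2 + 4 + 3 + 5) / 4 = 14/4 = 3.5
  mean(Y) = (3 + 6 + 6 + 5) / 4 = 20/4 = 5

Step 2 — sample variances and covariances s[i,j] = (1/(n-1)) · Σ_k (x_{k,i} - mean_i) · (x_{k,j} - mean_j), with n-1 = 3:
  s[X,X] = ((-1.5)·(-1.5) + (0.5)·(0.5) + (-0.5)·(-0.5) + (1.5)·(1.5)) / 3 = 5/3 = 1.6667
  s[X,Y] = ((-1.5)·(-2) + (0.5)·(1) + (-0.5)·(1) + (1.5)·(0)) / 3 = 3/3 = 1
  s[Y,Y] = ((-2)·(-2) + (1)·(1) + (1)·(1) + (0)·(0)) / 3 = 6/3 = 2
  Sample standard deviations s_i = √(s[i,i]):
  s(X) = √(1.6667) = 1.291
  s(Y) = √(2) = 1.4142

Step 3 — r_{ij} = s_{ij} / (s_i · s_j):
  r[X,X] = 1 (diagonal).
  r[X,Y] = 1 / (1.291 · 1.4142) = 1 / 1.8257 = 0.5477
  r[Y,Y] = 1 (diagonal).

R is symmetric with unit diagonal. Assembling:

R = [[1, 0.5477],
 [0.5477, 1]]


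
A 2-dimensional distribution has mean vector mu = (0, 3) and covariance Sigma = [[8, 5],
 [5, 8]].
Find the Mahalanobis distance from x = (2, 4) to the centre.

Step 1 — centre the observation: (x - mu) = (2, 1).

Step 2 — invert Sigma. det(Sigma) = 8·8 - (5)² = 39.
  Sigma^{-1} = (1/det) · [[d, -b], [-b, a]] = [[0.2051, -0.1282],
 [-0.1282, 0.2051]].

Step 3 — form the quadratic (x - mu)^T · Sigma^{-1} · (x - mu):
  Sigma^{-1} · (x - mu) = (0.2821, -0.0513).
  (x - mu)^T · [Sigma^{-1} · (x - mu)] = (2)·(0.2821) + (1)·(-0.0513) = 0.5128.

Step 4 — take square root: d = √(0.5128) ≈ 0.7161.

d(x, mu) = √(0.5128) ≈ 0.7161


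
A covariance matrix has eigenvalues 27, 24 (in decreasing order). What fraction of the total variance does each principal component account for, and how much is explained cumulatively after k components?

Step 1 — total variance = trace(Sigma) = Σ λ_i = 27 + 24 = 51.

Step 2 — fraction explained by component i = λ_i / Σ λ:
  PC1: 27/51 = 0.5294
  PC2: 24/51 = 0.4706

Step 3 — cumulative fraction after k components = (λ_1 + ... + λ_k) / Σ λ:
  k = 1: 27/51 = 0.5294
  k = 2: (27 + 24)/51 = 51/51 = 1

Summary (fraction, with percent):

explained: PC1 0.5294 (52.94%), PC2 0.4706 (47.06%);  cumulative: 0.5294, 1


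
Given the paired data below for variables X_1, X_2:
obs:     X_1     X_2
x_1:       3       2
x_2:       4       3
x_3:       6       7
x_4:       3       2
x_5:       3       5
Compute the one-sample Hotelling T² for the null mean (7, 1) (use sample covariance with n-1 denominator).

Step 1 — sample mean vector:
  mean(X_1) = (3 + 4 + 6 + 3 + 3) / 5 = 19/5 = 3.8
  mean(X_2) = (2 + 3 + 7 + 2 + 5) / 5 = 19/5 = 3.8
  x̄ = (3.8, 3.8),  deviation x̄ - mu_0 = (3.8, 3.8) - (7, 1) = (-3.2, 2.8).

Step 2 — sample covariance matrix, S[i,j] = (1/(n-1)) · Σ_k (x_{k,i} - mean_i) · (x_{k,j} - mean_j), divisor n-1 = 4:
  S[X_1,X_1] = ((-0.8)·(-0.8) + (0.2)·(0.2) + (2.2)·(2.2) + (-0.8)·(-0.8) + (-0.8)·(-0.8)) / 4 = 6.8/4 = 1.7
  S[X_1,X_2] = ((-0.8)·(-1.8) + (0.2)·(-0.8) + (2.2)·(3.2) + (-0.8)·(-1.8) + (-0.8)·(1.2)) / 4 = 8.8/4 = 2.2
  S[X_2,X_2] = ((-1.8)·(-1.8) + (-0.8)·(-0.8) + (3.2)·(3.2) + (-1.8)·(-1.8) + (1.2)·(1.2)) / 4 = 18.8/4 = 4.7
  S = [[1.7, 2.2],
 [2.2, 4.7]].

Step 3 — invert S. det(S) = 1.7·4.7 - (2.2)² = 3.15.
  S^{-1} = (1/det) · [[d, -b], [-b, a]] = [[1.4921, -0.6984],
 [-0.6984, 0.5397]].

Step 4 — quadratic form (x̄ - mu_0)^T · S^{-1} · (x̄ - mu_0):
  S^{-1} · (x̄ - mu_0) = (-6.7302, 3.746),
  (x̄ - mu_0)^T · [...] = (-3.2)·(-6.7302) + (2.8)·(3.746) = 32.0254.

Step 5 — scale by n: T² = 5 · 32.0254 = 160.127.

T² ≈ 160.127


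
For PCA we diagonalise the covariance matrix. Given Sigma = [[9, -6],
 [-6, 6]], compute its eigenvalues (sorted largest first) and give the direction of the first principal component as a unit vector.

Step 1 — characteristic polynomial of 2×2 Sigma:
  det(Sigma - λI) = λ² - trace · λ + det = 0.
  trace = 9 + 6 = 15, det = 9·6 - (-6)² = 18.
Step 2 — discriminant:
  Δ = trace² - 4·det = 225 - 72 = 153.
Step 3 — eigenvalues:
  λ = (trace ± √Δ)/2 = (15 ± 12.3693)/2,
  λ_1 = 13.6847,  λ_2 = 1.3153.

Step 4 — unit eigenvector for λ_1: solve (Sigma - λ_1 I)v = 0. First row:
  (9 - 13.6847)·v_x + (-6)·v_y = 0, i.e. (-4.6847)·v_x + (-6)·v_y = 0,
  so v ∝ (b, λ_1 - a) = (-6, 4.6847); multiply by -1 so the first entry is positive: u = (6, -4.6847).
  ||u|| = √((6)² + (-4.6847)²) = √(57.946) ≈ 7.6122,
  v_1 = u/||u|| ≈ (0.7882, -0.6154) (||v_1|| = 1).

λ_1 = 13.6847,  λ_2 = 1.3153;  v_1 ≈ (0.7882, -0.6154)


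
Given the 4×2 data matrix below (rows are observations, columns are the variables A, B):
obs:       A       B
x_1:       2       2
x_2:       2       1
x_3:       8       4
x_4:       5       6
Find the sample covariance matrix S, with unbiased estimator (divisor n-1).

Step 1 — column means:
  mean(A) = (2 + 2 + 8 + 5) / 4 = 17/4 = 4.25
  mean(B) = (2 + 1 + 4 + 6) / 4 = 13/4 = 3.25

Step 2 — sample covariance S[i,j] = (1/(n-1)) · Σ_k (x_{k,i} - mean_i) · (x_{k,j} - mean_j), with n-1 = 3.
  S[A,A] = ((-2.25)·(-2.25) + (-2.25)·(-2.25) + (3.75)·(3.75) + (0.75)·(0.75)) / 3 = 24.75/3 = 8.25
  S[A,B] = ((-2.25)·(-1.25) + (-2.25)·(-2.25) + (3.75)·(0.75) + (0.75)·(2.75)) / 3 = 12.75/3 = 4.25
  S[B,B] = ((-1.25)·(-1.25) + (-2.25)·(-2.25) + (0.75)·(0.75) + (2.75)·(2.75)) / 3 = 14.75/3 = 4.9167

S is symmetric (S[j,i] = S[i,j]). Assembling:

S = [[8.25, 4.25],
 [4.25, 4.9167]]


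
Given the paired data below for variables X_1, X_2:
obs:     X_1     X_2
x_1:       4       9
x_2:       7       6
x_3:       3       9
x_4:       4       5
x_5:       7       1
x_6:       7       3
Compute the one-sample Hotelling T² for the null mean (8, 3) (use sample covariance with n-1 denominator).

Step 1 — sample mean vector:
  mean(X_1) = (4 + 7 + 3 + 4 + 7 + 7) / 6 = 32/6 = 5.3333
  mean(X_2) = (9 + 6 + 9 + 5 + 1 + 3) / 6 = 33/6 = 5.5
  x̄ = (5.3333, 5.5),  deviation x̄ - mu_0 = (5.3333, 5.5) - (8, 3) = (-2.6667, 2.5).

Step 2 — sample covariance matrix, S[i,j] = (1/(n-1)) · Σ_k (x_{k,i} - mean_i) · (x_{k,j} - mean_j), divisor n-1 = 5:
  S[X_1,X_1] = ((-1.3333)·(-1.3333) + (1.6667)·(1.6667) + (-2.3333)·(-2.3333) + (-1.3333)·(-1.3333) + (1.6667)·(1.6667) + (1.6667)·(1.6667)) / 5 = 17.3333/5 = 3.4667
  S[X_1,X_2] = ((-1.3333)·(3.5) + (1.6667)·(0.5) + (-2.3333)·(3.5) + (-1.3333)·(-0.5) + (1.6667)·(-4.5) + (1.6667)·(-2.5)) / 5 = -23/5 = -4.6
  S[X_2,X_2] = ((3.5)·(3.5) + (0.5)·(0.5) + (3.5)·(3.5) + (-0.5)·(-0.5) + (-4.5)·(-4.5) + (-2.5)·(-2.5)) / 5 = 51.5/5 = 10.3
  S = [[3.4667, -4.6],
 [-4.6, 10.3]].

Step 3 — invert S. det(S) = 3.4667·10.3 - (-4.6)² = 14.5467.
  S^{-1} = (1/det) · [[d, -b], [-b, a]] = [[0.7081, 0.3162],
 [0.3162, 0.2383]].

Step 4 — quadratic form (x̄ - mu_0)^T · S^{-1} · (x̄ - mu_0):
  S^{-1} · (x̄ - mu_0) = (-1.0976, -0.2475),
  (x̄ - mu_0)^T · [...] = (-2.6667)·(-1.0976) + (2.5)·(-0.2475) = 2.3083.

Step 5 — scale by n: T² = 6 · 2.3083 = 13.8497.

T² ≈ 13.8497


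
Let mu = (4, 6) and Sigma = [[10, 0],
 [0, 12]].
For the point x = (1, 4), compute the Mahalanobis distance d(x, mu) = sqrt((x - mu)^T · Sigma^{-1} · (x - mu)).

Step 1 — centre the observation: (x - mu) = (-3, -2).

Step 2 — invert Sigma. det(Sigma) = 10·12 - (0)² = 120.
  Sigma^{-1} = (1/det) · [[d, -b], [-b, a]] = [[0.1, 0],
 [0, 0.0833]].

Step 3 — form the quadratic (x - mu)^T · Sigma^{-1} · (x - mu):
  Sigma^{-1} · (x - mu) = (-0.3, -0.1667).
  (x - mu)^T · [Sigma^{-1} · (x - mu)] = (-3)·(-0.3) + (-2)·(-0.1667) = 1.2333.

Step 4 — take square root: d = √(1.2333) ≈ 1.1106.

d(x, mu) = √(1.2333) ≈ 1.1106


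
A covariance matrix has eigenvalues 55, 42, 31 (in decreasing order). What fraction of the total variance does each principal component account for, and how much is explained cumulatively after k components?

Step 1 — total variance = trace(Sigma) = Σ λ_i = 55 + 42 + 31 = 128.

Step 2 — fraction explained by component i = λ_i / Σ λ:
  PC1: 55/128 = 0.4297
  PC2: 42/128 = 0.3281
  PC3: 31/128 = 0.2422

Step 3 — cumulative fraction after k components = (λ_1 + ... + λ_k) / Σ λ:
  k = 1: 55/128 = 0.4297
  k = 2: (55 + 42)/128 = 97/128 = 0.7578
  k = 3: (55 + 42 + 31)/128 = 128/128 = 1

Summary (fraction, with percent):

explained: PC1 0.4297 (42.97%), PC2 0.3281 (32.81%), PC3 0.2422 (24.22%);  cumulative: 0.4297, 0.7578, 1


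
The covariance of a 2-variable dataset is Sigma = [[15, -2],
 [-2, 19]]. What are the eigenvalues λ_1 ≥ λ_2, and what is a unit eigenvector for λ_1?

Step 1 — characteristic polynomial of 2×2 Sigma:
  det(Sigma - λI) = λ² - trace · λ + det = 0.
  trace = 15 + 19 = 34, det = 15·19 - (-2)² = 281.
Step 2 — discriminant:
  Δ = trace² - 4·det = 1156 - 1124 = 32.
Step 3 — eigenvalues:
  λ = (trace ± √Δ)/2 = (34 ± 5.6569)/2,
  λ_1 = 19.8284,  λ_2 = 14.1716.

Step 4 — unit eigenvector for λ_1: solve (Sigma - λ_1 I)v = 0. First row:
  (15 - 19.8284)·v_x + (-2)·v_y = 0, i.e. (-4.8284)·v_x + (-2)·v_y = 0,
  so v ∝ (b, λ_1 - a) = (-2, 4.8284); multiply by -1 so the first entry is positive: u = (2, -4.8284).
  ||u|| = √((2)² + (-4.8284)²) = √(27.3137) ≈ 5.2263,
  v_1 = u/||u|| ≈ (0.3827, -0.9239) (||v_1|| = 1).

λ_1 = 19.8284,  λ_2 = 14.1716;  v_1 ≈ (0.3827, -0.9239)


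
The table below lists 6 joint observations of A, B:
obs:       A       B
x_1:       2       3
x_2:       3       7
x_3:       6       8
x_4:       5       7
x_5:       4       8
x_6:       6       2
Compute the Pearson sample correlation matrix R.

Step 1 — column means:
  mean(A) = (2 + 3 + 6 + 5 + 4 + 6) / 6 = 26/6 = 4.3333
  mean(B) = (3 + 7 + 8 + 7 + 8 + 2) / 6 = 35/6 = 5.8333

Step 2 — sample variances and covariances s[i,j] = (1/(n-1)) · Σ_k (x_{k,i} - mean_i) · (x_{k,j} - mean_j), with n-1 = 5:
  s[A,A] = ((-2.3333)·(-2.3333) + (-1.3333)·(-1.3333) + (1.6667)·(1.6667) + (0.6667)·(0.6667) + (-0.3333)·(-0.3333) + (1.6667)·(1.6667)) / 5 = 13.3333/5 = 2.6667
  s[A,B] = ((-2.3333)·(-2.8333) + (-1.3333)·(1.1667) + (1.6667)·(2.1667) + (0.6667)·(1.1667) + (-0.3333)·(2.1667) + (1.6667)·(-3.8333)) / 5 = 2.3333/5 = 0.4667
  s[B,B] = ((-2.8333)·(-2.8333) + (1.1667)·(1.1667) + (2.1667)·(2.1667) + (1.1667)·(1.1667) + (2.1667)·(2.1667) + (-3.8333)·(-3.8333)) / 5 = 34.8333/5 = 6.9667
  Sample standard deviations s_i = √(s[i,i]):
  s(A) = √(2.6667) = 1.633
  s(B) = √(6.9667) = 2.6394

Step 3 — r_{ij} = s_{ij} / (s_i · s_j):
  r[A,A] = 1 (diagonal).
  r[A,B] = 0.4667 / (1.633 · 2.6394) = 0.4667 / 4.3102 = 0.1083
  r[B,B] = 1 (diagonal).

R is symmetric with unit diagonal. Assembling:

R = [[1, 0.1083],
 [0.1083, 1]]


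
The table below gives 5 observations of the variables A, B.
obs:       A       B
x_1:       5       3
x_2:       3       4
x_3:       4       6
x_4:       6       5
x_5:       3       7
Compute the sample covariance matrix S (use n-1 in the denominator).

Step 1 — column means:
  mean(A) = (5 + 3 + 4 + 6 + 3) / 5 = 21/5 = 4.2
  mean(B) = (3 + 4 + 6 + 5 + 7) / 5 = 25/5 = 5

Step 2 — sample covariance S[i,j] = (1/(n-1)) · Σ_k (x_{k,i} - mean_i) · (x_{k,j} - mean_j), with n-1 = 4.
  S[A,A] = ((0.8)·(0.8) + (-1.2)·(-1.2) + (-0.2)·(-0.2) + (1.8)·(1.8) + (-1.2)·(-1.2)) / 4 = 6.8/4 = 1.7
  S[A,B] = ((0.8)·(-2) + (-1.2)·(-1) + (-0.2)·(1) + (1.8)·(0) + (-1.2)·(2)) / 4 = -3/4 = -0.75
  S[B,B] = ((-2)·(-2) + (-1)·(-1) + (1)·(1) + (0)·(0) + (2)·(2)) / 4 = 10/4 = 2.5

S is symmetric (S[j,i] = S[i,j]). Assembling:

S = [[1.7, -0.75],
 [-0.75, 2.5]]


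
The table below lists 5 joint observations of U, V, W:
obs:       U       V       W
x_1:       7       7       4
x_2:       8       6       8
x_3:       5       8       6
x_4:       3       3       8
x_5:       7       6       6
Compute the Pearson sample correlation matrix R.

Step 1 — column means:
  mean(U) = (7 + 8 + 5 + 3 + 7) / 5 = 30/5 = 6
  mean(V) = (7 + 6 + 8 + 3 + 6) / 5 = 30/5 = 6
  mean(W) = (4 + 8 + 6 + 8 + 6) / 5 = 32/5 = 6.4

Step 2 — sample variances and covariances s[i,j] = (1/(n-1)) · Σ_k (x_{k,i} - mean_i) · (x_{k,j} - mean_j), with n-1 = 4:
  s[U,U] = ((1)·(1) + (2)·(2) + (-1)·(-1) + (-3)·(-3) + (1)·(1)) / 4 = 16/4 = 4
  s[U,V] = ((1)·(1) + (2)·(0) + (-1)·(2) + (-3)·(-3) + (1)·(0)) / 4 = 8/4 = 2
  s[U,W] = ((1)·(-2.4) + (2)·(1.6) + (-1)·(-0.4) + (-3)·(1.6) + (1)·(-0.4)) / 4 = -4/4 = -1
  s[V,V] = ((1)·(1) + (0)·(0) + (2)·(2) + (-3)·(-3) + (0)·(0)) / 4 = 14/4 = 3.5
  s[V,W] = ((1)·(-2.4) + (0)·(1.6) + (2)·(-0.4) + (-3)·(1.6) + (0)·(-0.4)) / 4 = -8/4 = -2
  s[W,W] = ((-2.4)·(-2.4) + (1.6)·(1.6) + (-0.4)·(-0.4) + (1.6)·(1.6) + (-0.4)·(-0.4)) / 4 = 11.2/4 = 2.8
  Sample standard deviations s_i = √(s[i,i]):
  s(U) = √(4) = 2
  s(V) = √(3.5) = 1.8708
  s(W) = √(2.8) = 1.6733

Step 3 — r_{ij} = s_{ij} / (s_i · s_j):
  r[U,U] = 1 (diagonal).
  r[U,V] = 2 / (2 · 1.8708) = 2 / 3.7417 = 0.5345
  r[U,W] = -1 / (2 · 1.6733) = -1 / 3.3466 = -0.2988
  r[V,V] = 1 (diagonal).
  r[V,W] = -2 / (1.8708 · 1.6733) = -2 / 3.1305 = -0.6389
  r[W,W] = 1 (diagonal).

R is symmetric with unit diagonal. Assembling:

R = [[1, 0.5345, -0.2988],
 [0.5345, 1, -0.6389],
 [-0.2988, -0.6389, 1]]


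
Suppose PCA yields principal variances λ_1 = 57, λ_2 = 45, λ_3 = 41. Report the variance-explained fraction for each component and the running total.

Step 1 — total variance = trace(Sigma) = Σ λ_i = 57 + 45 + 41 = 143.

Step 2 — fraction explained by component i = λ_i / Σ λ:
  PC1: 57/143 = 0.3986
  PC2: 45/143 = 0.3147
  PC3: 41/143 = 0.2867

Step 3 — cumulative fraction after k components = (λ_1 + ... + λ_k) / Σ λ:
  k = 1: 57/143 = 0.3986
  k = 2: (57 + 45)/143 = 102/143 = 0.7133
  k = 3: (57 + 45 + 41)/143 = 143/143 = 1

Summary (fraction, with percent):

explained: PC1 0.3986 (39.86%), PC2 0.3147 (31.47%), PC3 0.2867 (28.67%);  cumulative: 0.3986, 0.7133, 1


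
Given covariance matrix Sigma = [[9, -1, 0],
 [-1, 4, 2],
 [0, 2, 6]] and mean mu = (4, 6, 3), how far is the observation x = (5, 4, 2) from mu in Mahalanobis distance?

Step 1 — centre the observation: (x - mu) = (1, -2, -1).

Step 2 — invert Sigma (cofactor / det for 3×3, or solve directly):
  Sigma^{-1} = [[0.1149, 0.0345, -0.0115],
 [0.0345, 0.3103, -0.1034],
 [-0.0115, -0.1034, 0.2011]].

Step 3 — form the quadratic (x - mu)^T · Sigma^{-1} · (x - mu):
  Sigma^{-1} · (x - mu) = (0.0575, -0.4828, -0.0057).
  (x - mu)^T · [Sigma^{-1} · (x - mu)] = (1)·(0.0575) + (-2)·(-0.4828) + (-1)·(-0.0057) = 1.0287.

Step 4 — take square root: d = √(1.0287) ≈ 1.0143.

d(x, mu) = √(1.0287) ≈ 1.0143


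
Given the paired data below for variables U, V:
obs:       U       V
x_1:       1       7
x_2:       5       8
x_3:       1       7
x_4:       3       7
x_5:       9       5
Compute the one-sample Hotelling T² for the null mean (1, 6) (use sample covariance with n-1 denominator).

Step 1 — sample mean vector:
  mean(U) = (1 + 5 + 1 + 3 + 9) / 5 = 19/5 = 3.8
  mean(V) = (7 + 8 + 7 + 7 + 5) / 5 = 34/5 = 6.8
  x̄ = (3.8, 6.8),  deviation x̄ - mu_0 = (3.8, 6.8) - (1, 6) = (2.8, 0.8).

Step 2 — sample covariance matrix, S[i,j] = (1/(n-1)) · Σ_k (x_{k,i} - mean_i) · (x_{k,j} - mean_j), divisor n-1 = 4:
  S[U,U] = ((-2.8)·(-2.8) + (1.2)·(1.2) + (-2.8)·(-2.8) + (-0.8)·(-0.8) + (5.2)·(5.2)) / 4 = 44.8/4 = 11.2
  S[U,V] = ((-2.8)·(0.2) + (1.2)·(1.2) + (-2.8)·(0.2) + (-0.8)·(0.2) + (5.2)·(-1.8)) / 4 = -9.2/4 = -2.3
  S[V,V] = ((0.2)·(0.2) + (1.2)·(1.2) + (0.2)·(0.2) + (0.2)·(0.2) + (-1.8)·(-1.8)) / 4 = 4.8/4 = 1.2
  S = [[11.2, -2.3],
 [-2.3, 1.2]].

Step 3 — invert S. det(S) = 11.2·1.2 - (-2.3)² = 8.15.
  S^{-1} = (1/det) · [[d, -b], [-b, a]] = [[0.1472, 0.2822],
 [0.2822, 1.3742]].

Step 4 — quadratic form (x̄ - mu_0)^T · S^{-1} · (x̄ - mu_0):
  S^{-1} · (x̄ - mu_0) = (0.638, 1.8896),
  (x̄ - mu_0)^T · [...] = (2.8)·(0.638) + (0.8)·(1.8896) = 3.2982.

Step 5 — scale by n: T² = 5 · 3.2982 = 16.4908.

T² ≈ 16.4908


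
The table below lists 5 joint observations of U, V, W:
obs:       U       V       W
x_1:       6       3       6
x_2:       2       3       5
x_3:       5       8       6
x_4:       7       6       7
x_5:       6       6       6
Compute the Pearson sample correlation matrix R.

Step 1 — column means:
  mean(U) = (6 + 2 + 5 + 7 + 6) / 5 = 26/5 = 5.2
  mean(V) = (3 + 3 + 8 + 6 + 6) / 5 = 26/5 = 5.2
  mean(W) = (6 + 5 + 6 + 7 + 6) / 5 = 30/5 = 6

Step 2 — sample variances and covariances s[i,j] = (1/(n-1)) · Σ_k (x_{k,i} - mean_i) · (x_{k,j} - mean_j), with n-1 = 4:
  s[U,U] = ((0.8)·(0.8) + (-3.2)·(-3.2) + (-0.2)·(-0.2) + (1.8)·(1.8) + (0.8)·(0.8)) / 4 = 14.8/4 = 3.7
  s[U,V] = ((0.8)·(-2.2) + (-3.2)·(-2.2) + (-0.2)·(2.8) + (1.8)·(0.8) + (0.8)·(0.8)) / 4 = 6.8/4 = 1.7
  s[U,W] = ((0.8)·(0) + (-3.2)·(-1) + (-0.2)·(0) + (1.8)·(1) + (0.8)·(0)) / 4 = 5/4 = 1.25
  s[V,V] = ((-2.2)·(-2.2) + (-2.2)·(-2.2) + (2.8)·(2.8) + (0.8)·(0.8) + (0.8)·(0.8)) / 4 = 18.8/4 = 4.7
  s[V,W] = ((-2.2)·(0) + (-2.2)·(-1) + (2.8)·(0) + (0.8)·(1) + (0.8)·(0)) / 4 = 3/4 = 0.75
  s[W,W] = ((0)·(0) + (-1)·(-1) + (0)·(0) + (1)·(1) + (0)·(0)) / 4 = 2/4 = 0.5
  Sample standard deviations s_i = √(s[i,i]):
  s(U) = √(3.7) = 1.9235
  s(V) = √(4.7) = 2.1679
  s(W) = √(0.5) = 0.7071

Step 3 — r_{ij} = s_{ij} / (s_i · s_j):
  r[U,U] = 1 (diagonal).
  r[U,V] = 1.7 / (1.9235 · 2.1679) = 1.7 / 4.1701 = 0.4077
  r[U,W] = 1.25 / (1.9235 · 0.7071) = 1.25 / 1.3601 = 0.919
  r[V,V] = 1 (diagonal).
  r[V,W] = 0.75 / (2.1679 · 0.7071) = 0.75 / 1.533 = 0.4892
  r[W,W] = 1 (diagonal).

R is symmetric with unit diagonal. Assembling:

R = [[1, 0.4077, 0.919],
 [0.4077, 1, 0.4892],
 [0.919, 0.4892, 1]]


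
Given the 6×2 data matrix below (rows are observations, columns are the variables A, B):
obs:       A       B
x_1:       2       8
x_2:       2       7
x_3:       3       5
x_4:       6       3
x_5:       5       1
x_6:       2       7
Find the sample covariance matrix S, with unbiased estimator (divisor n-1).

Step 1 — column means:
  mean(A) = (2 + 2 + 3 + 6 + 5 + 2) / 6 = 20/6 = 3.3333
  mean(B) = (8 + 7 + 5 + 3 + 1 + 7) / 6 = 31/6 = 5.1667

Step 2 — sample covariance S[i,j] = (1/(n-1)) · Σ_k (x_{k,i} - mean_i) · (x_{k,j} - mean_j), with n-1 = 5.
  S[A,A] = ((-1.3333)·(-1.3333) + (-1.3333)·(-1.3333) + (-0.3333)·(-0.3333) + (2.6667)·(2.6667) + (1.6667)·(1.6667) + (-1.3333)·(-1.3333)) / 5 = 15.3333/5 = 3.0667
  S[A,B] = ((-1.3333)·(2.8333) + (-1.3333)·(1.8333) + (-0.3333)·(-0.1667) + (2.6667)·(-2.1667) + (1.6667)·(-4.1667) + (-1.3333)·(1.8333)) / 5 = -21.3333/5 = -4.2667
  S[B,B] = ((2.8333)·(2.8333) + (1.8333)·(1.8333) + (-0.1667)·(-0.1667) + (-2.1667)·(-2.1667) + (-4.1667)·(-4.1667) + (1.8333)·(1.8333)) / 5 = 36.8333/5 = 7.3667

S is symmetric (S[j,i] = S[i,j]). Assembling:

S = [[3.0667, -4.2667],
 [-4.2667, 7.3667]]


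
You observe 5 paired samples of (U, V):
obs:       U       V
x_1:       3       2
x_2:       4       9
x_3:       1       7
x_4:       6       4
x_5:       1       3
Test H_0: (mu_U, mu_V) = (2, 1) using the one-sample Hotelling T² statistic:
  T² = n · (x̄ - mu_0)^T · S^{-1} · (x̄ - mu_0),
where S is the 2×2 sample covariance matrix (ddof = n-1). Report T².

Step 1 — sample mean vector:
  mean(U) = (3 + 4 + 1 + 6 + 1) / 5 = 15/5 = 3
  mean(V) = (2 + 9 + 7 + 4 + 3) / 5 = 25/5 = 5
  x̄ = (3, 5),  deviation x̄ - mu_0 = (3, 5) - (2, 1) = (1, 4).

Step 2 — sample covariance matrix, S[i,j] = (1/(n-1)) · Σ_k (x_{k,i} - mean_i) · (x_{k,j} - mean_j), divisor n-1 = 4:
  S[U,U] = ((0)·(0) + (1)·(1) + (-2)·(-2) + (3)·(3) + (-2)·(-2)) / 4 = 18/4 = 4.5
  S[U,V] = ((0)·(-3) + (1)·(4) + (-2)·(2) + (3)·(-1) + (-2)·(-2)) / 4 = 1/4 = 0.25
  S[V,V] = ((-3)·(-3) + (4)·(4) + (2)·(2) + (-1)·(-1) + (-2)·(-2)) / 4 = 34/4 = 8.5
  S = [[4.5, 0.25],
 [0.25, 8.5]].

Step 3 — invert S. det(S) = 4.5·8.5 - (0.25)² = 38.1875.
  S^{-1} = (1/det) · [[d, -b], [-b, a]] = [[0.2226, -0.0065],
 [-0.0065, 0.1178]].

Step 4 — quadratic form (x̄ - mu_0)^T · S^{-1} · (x̄ - mu_0):
  S^{-1} · (x̄ - mu_0) = (0.1964, 0.4648),
  (x̄ - mu_0)^T · [...] = (1)·(0.1964) + (4)·(0.4648) = 2.0556.

Step 5 — scale by n: T² = 5 · 2.0556 = 10.2782.

T² ≈ 10.2782


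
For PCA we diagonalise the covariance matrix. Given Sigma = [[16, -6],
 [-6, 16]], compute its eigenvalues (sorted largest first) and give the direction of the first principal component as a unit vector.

Step 1 — characteristic polynomial of 2×2 Sigma:
  det(Sigma - λI) = λ² - trace · λ + det = 0.
  trace = 16 + 16 = 32, det = 16·16 - (-6)² = 220.
Step 2 — discriminant:
  Δ = trace² - 4·det = 1024 - 880 = 144.
Step 3 — eigenvalues:
  λ = (trace ± √Δ)/2 = (32 ± 12)/2,
  λ_1 = 22,  λ_2 = 10.

Step 4 — unit eigenvector for λ_1: solve (Sigma - λ_1 I)v = 0. First row:
  (16 - 22)·v_x + (-6)·v_y = 0, i.e. (-6)·v_x + (-6)·v_y = 0,
  so v ∝ (b, λ_1 - a) = (-6, 6); multiply by -1 so the first entry is positive: u = (6, -6).
  ||u|| = √((6)² + (-6)²) = √(72) ≈ 8.4853,
  v_1 = u/||u|| ≈ (0.7071, -0.7071) (||v_1|| = 1).

λ_1 = 22,  λ_2 = 10;  v_1 ≈ (0.7071, -0.7071)


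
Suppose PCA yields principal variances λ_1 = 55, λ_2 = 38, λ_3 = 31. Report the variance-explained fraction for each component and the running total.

Step 1 — total variance = trace(Sigma) = Σ λ_i = 55 + 38 + 31 = 124.

Step 2 — fraction explained by component i = λ_i / Σ λ:
  PC1: 55/124 = 0.4435
  PC2: 38/124 = 0.3065
  PC3: 31/124 = 0.25

Step 3 — cumulative fraction after k components = (λ_1 + ... + λ_k) / Σ λ:
  k = 1: 55/124 = 0.4435
  k = 2: (55 + 38)/124 = 93/124 = 0.75
  k = 3: (55 + 38 + 31)/124 = 124/124 = 1

Summary (fraction, with percent):

explained: PC1 0.4435 (44.35%), PC2 0.3065 (30.65%), PC3 0.25 (25%);  cumulative: 0.4435, 0.75, 1


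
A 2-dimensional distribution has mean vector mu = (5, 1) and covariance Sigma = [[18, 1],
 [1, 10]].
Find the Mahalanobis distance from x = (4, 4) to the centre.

Step 1 — centre the observation: (x - mu) = (-1, 3).

Step 2 — invert Sigma. det(Sigma) = 18·10 - (1)² = 179.
  Sigma^{-1} = (1/det) · [[d, -b], [-b, a]] = [[0.0559, -0.0056],
 [-0.0056, 0.1006]].

Step 3 — form the quadratic (x - mu)^T · Sigma^{-1} · (x - mu):
  Sigma^{-1} · (x - mu) = (-0.0726, 0.3073).
  (x - mu)^T · [Sigma^{-1} · (x - mu)] = (-1)·(-0.0726) + (3)·(0.3073) = 0.9944.

Step 4 — take square root: d = √(0.9944) ≈ 0.9972.

d(x, mu) = √(0.9944) ≈ 0.9972


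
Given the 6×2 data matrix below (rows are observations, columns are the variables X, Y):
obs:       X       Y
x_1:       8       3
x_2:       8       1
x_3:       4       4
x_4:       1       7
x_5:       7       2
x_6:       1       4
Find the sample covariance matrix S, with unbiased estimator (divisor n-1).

Step 1 — column means:
  mean(X) = (8 + 8 + 4 + 1 + 7 + 1) / 6 = 29/6 = 4.8333
  mean(Y) = (3 + 1 + 4 + 7 + 2 + 4) / 6 = 21/6 = 3.5

Step 2 — sample covariance S[i,j] = (1/(n-1)) · Σ_k (x_{k,i} - mean_i) · (x_{k,j} - mean_j), with n-1 = 5.
  S[X,X] = ((3.1667)·(3.1667) + (3.1667)·(3.1667) + (-0.8333)·(-0.8333) + (-3.8333)·(-3.8333) + (2.1667)·(2.1667) + (-3.8333)·(-3.8333)) / 5 = 54.8333/5 = 10.9667
  S[X,Y] = ((3.1667)·(-0.5) + (3.1667)·(-2.5) + (-0.8333)·(0.5) + (-3.8333)·(3.5) + (2.1667)·(-1.5) + (-3.8333)·(0.5)) / 5 = -28.5/5 = -5.7
  S[Y,Y] = ((-0.5)·(-0.5) + (-2.5)·(-2.5) + (0.5)·(0.5) + (3.5)·(3.5) + (-1.5)·(-1.5) + (0.5)·(0.5)) / 5 = 21.5/5 = 4.3

S is symmetric (S[j,i] = S[i,j]). Assembling:

S = [[10.9667, -5.7],
 [-5.7, 4.3]]


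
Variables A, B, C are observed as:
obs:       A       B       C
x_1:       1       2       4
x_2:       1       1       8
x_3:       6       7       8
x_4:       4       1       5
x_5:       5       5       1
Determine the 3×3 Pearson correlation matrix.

Step 1 — column means:
  mean(A) = (1 + 1 + 6 + 4 + 5) / 5 = 17/5 = 3.4
  mean(B) = (2 + 1 + 7 + 1 + 5) / 5 = 16/5 = 3.2
  mean(C) = (4 + 8 + 8 + 5 + 1) / 5 = 26/5 = 5.2

Step 2 — sample variances and covariances s[i,j] = (1/(n-1)) · Σ_k (x_{k,i} - mean_i) · (x_{k,j} - mean_j), with n-1 = 4:
  s[A,A] = ((-2.4)·(-2.4) + (-2.4)·(-2.4) + (2.6)·(2.6) + (0.6)·(0.6) + (1.6)·(1.6)) / 4 = 21.2/4 = 5.3
  s[A,B] = ((-2.4)·(-1.2) + (-2.4)·(-2.2) + (2.6)·(3.8) + (0.6)·(-2.2) + (1.6)·(1.8)) / 4 = 19.6/4 = 4.9
  s[A,C] = ((-2.4)·(-1.2) + (-2.4)·(2.8) + (2.6)·(2.8) + (0.6)·(-0.2) + (1.6)·(-4.2)) / 4 = -3.4/4 = -0.85
  s[B,B] = ((-1.2)·(-1.2) + (-2.2)·(-2.2) + (3.8)·(3.8) + (-2.2)·(-2.2) + (1.8)·(1.8)) / 4 = 28.8/4 = 7.2
  s[B,C] = ((-1.2)·(-1.2) + (-2.2)·(2.8) + (3.8)·(2.8) + (-2.2)·(-0.2) + (1.8)·(-4.2)) / 4 = -1.2/4 = -0.3
  s[C,C] = ((-1.2)·(-1.2) + (2.8)·(2.8) + (2.8)·(2.8) + (-0.2)·(-0.2) + (-4.2)·(-4.2)) / 4 = 34.8/4 = 8.7
  Sample standard deviations s_i = √(s[i,i]):
  s(A) = √(5.3) = 2.3022
  s(B) = √(7.2) = 2.6833
  s(C) = √(8.7) = 2.9496

Step 3 — r_{ij} = s_{ij} / (s_i · s_j):
  r[A,A] = 1 (diagonal).
  r[A,B] = 4.9 / (2.3022 · 2.6833) = 4.9 / 6.1774 = 0.7932
  r[A,C] = -0.85 / (2.3022 · 2.9496) = -0.85 / 6.7904 = -0.1252
  r[B,B] = 1 (diagonal).
  r[B,C] = -0.3 / (2.6833 · 2.9496) = -0.3 / 7.9145 = -0.0379
  r[C,C] = 1 (diagonal).

R is symmetric with unit diagonal. Assembling:

R = [[1, 0.7932, -0.1252],
 [0.7932, 1, -0.0379],
 [-0.1252, -0.0379, 1]]


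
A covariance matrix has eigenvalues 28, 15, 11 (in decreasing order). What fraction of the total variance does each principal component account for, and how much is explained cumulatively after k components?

Step 1 — total variance = trace(Sigma) = Σ λ_i = 28 + 15 + 11 = 54.

Step 2 — fraction explained by component i = λ_i / Σ λ:
  PC1: 28/54 = 0.5185
  PC2: 15/54 = 0.2778
  PC3: 11/54 = 0.2037

Step 3 — cumulative fraction after k components = (λ_1 + ... + λ_k) / Σ λ:
  k = 1: 28/54 = 0.5185
  k = 2: (28 + 15)/54 = 43/54 = 0.7963
  k = 3: (28 + 15 + 11)/54 = 54/54 = 1

Summary (fraction, with percent):

explained: PC1 0.5185 (51.85%), PC2 0.2778 (27.78%), PC3 0.2037 (20.37%);  cumulative: 0.5185, 0.7963, 1


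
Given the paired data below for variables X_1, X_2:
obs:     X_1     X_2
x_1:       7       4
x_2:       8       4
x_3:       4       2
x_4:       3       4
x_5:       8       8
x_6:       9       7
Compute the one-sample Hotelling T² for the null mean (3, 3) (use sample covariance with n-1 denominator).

Step 1 — sample mean vector:
  mean(X_1) = (7 + 8 + 4 + 3 + 8 + 9) / 6 = 39/6 = 6.5
  mean(X_2) = (4 + 4 + 2 + 4 + 8 + 7) / 6 = 29/6 = 4.8333
  x̄ = (6.5, 4.8333),  deviation x̄ - mu_0 = (6.5, 4.8333) - (3, 3) = (3.5, 1.8333).

Step 2 — sample covariance matrix, S[i,j] = (1/(n-1)) · Σ_k (x_{k,i} - mean_i) · (x_{k,j} - mean_j), divisor n-1 = 5:
  S[X_1,X_1] = ((0.5)·(0.5) + (1.5)·(1.5) + (-2.5)·(-2.5) + (-3.5)·(-3.5) + (1.5)·(1.5) + (2.5)·(2.5)) / 5 = 29.5/5 = 5.9
  S[X_1,X_2] = ((0.5)·(-0.8333) + (1.5)·(-0.8333) + (-2.5)·(-2.8333) + (-3.5)·(-0.8333) + (1.5)·(3.1667) + (2.5)·(2.1667)) / 5 = 18.5/5 = 3.7
  S[X_2,X_2] = ((-0.8333)·(-0.8333) + (-0.8333)·(-0.8333) + (-2.8333)·(-2.8333) + (-0.8333)·(-0.8333) + (3.1667)·(3.1667) + (2.1667)·(2.1667)) / 5 = 24.8333/5 = 4.9667
  S = [[5.9, 3.7],
 [3.7, 4.9667]].

Step 3 — invert S. det(S) = 5.9·4.9667 - (3.7)² = 15.6133.
  S^{-1} = (1/det) · [[d, -b], [-b, a]] = [[0.3181, -0.237],
 [-0.237, 0.3779]].

Step 4 — quadratic form (x̄ - mu_0)^T · S^{-1} · (x̄ - mu_0):
  S^{-1} · (x̄ - mu_0) = (0.6789, -0.1366),
  (x̄ - mu_0)^T · [...] = (3.5)·(0.6789) + (1.8333)·(-0.1366) = 2.1257.

Step 5 — scale by n: T² = 6 · 2.1257 = 12.7541.

T² ≈ 12.7541
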